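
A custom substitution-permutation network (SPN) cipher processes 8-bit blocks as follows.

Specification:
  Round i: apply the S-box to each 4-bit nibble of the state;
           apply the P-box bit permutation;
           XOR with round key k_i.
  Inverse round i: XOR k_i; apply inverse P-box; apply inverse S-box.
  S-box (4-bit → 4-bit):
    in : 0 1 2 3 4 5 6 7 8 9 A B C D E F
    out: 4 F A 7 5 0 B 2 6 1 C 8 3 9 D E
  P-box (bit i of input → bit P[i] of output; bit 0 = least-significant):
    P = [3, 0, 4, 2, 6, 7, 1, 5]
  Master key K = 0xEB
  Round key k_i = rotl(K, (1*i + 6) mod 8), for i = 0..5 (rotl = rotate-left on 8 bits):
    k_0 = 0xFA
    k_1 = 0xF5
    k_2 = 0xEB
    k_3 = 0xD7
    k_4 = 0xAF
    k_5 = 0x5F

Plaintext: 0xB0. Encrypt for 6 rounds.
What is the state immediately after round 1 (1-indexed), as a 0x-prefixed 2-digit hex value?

s_0 = plaintext = 0xB0
s_1 = Round(s_0, k_0) = 0xCA
s_2 = Round(s_1, k_1) = 0x21
s_3 = Round(s_2, k_2) = 0x56
s_4 = Round(s_3, k_3) = 0xDA
s_5 = Round(s_4, k_4) = 0xDB
s_6 = Round(s_5, k_5) = 0x3B

0xCA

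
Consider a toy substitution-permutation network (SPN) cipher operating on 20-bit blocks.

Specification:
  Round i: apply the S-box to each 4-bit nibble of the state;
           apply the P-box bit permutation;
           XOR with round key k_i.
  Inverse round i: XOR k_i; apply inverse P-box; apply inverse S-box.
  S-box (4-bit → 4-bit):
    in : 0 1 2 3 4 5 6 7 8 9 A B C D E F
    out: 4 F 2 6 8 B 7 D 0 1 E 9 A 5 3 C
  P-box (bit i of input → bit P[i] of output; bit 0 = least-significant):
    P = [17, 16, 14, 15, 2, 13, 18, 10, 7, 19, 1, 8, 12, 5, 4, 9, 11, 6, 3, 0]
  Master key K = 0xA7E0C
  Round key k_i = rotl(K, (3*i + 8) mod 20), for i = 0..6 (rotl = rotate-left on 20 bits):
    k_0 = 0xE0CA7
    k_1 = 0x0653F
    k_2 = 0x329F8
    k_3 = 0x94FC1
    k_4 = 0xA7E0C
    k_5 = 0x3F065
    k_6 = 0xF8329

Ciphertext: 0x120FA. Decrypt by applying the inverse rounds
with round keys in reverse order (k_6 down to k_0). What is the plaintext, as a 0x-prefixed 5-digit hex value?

s_0 = ciphertext = 0x120FA
s_1 = InvRound(s_0, k_6) = 0xCF13B
s_2 = InvRound(s_1, k_5) = 0x30ADE
s_3 = InvRound(s_2, k_4) = 0x2D6C3
s_4 = InvRound(s_3, k_3) = 0x99A85
s_5 = InvRound(s_4, k_2) = 0xA1CEB
s_6 = InvRound(s_5, k_1) = 0xED5ED
s_7 = InvRound(s_6, k_0) = 0x69F8F

0x69F8F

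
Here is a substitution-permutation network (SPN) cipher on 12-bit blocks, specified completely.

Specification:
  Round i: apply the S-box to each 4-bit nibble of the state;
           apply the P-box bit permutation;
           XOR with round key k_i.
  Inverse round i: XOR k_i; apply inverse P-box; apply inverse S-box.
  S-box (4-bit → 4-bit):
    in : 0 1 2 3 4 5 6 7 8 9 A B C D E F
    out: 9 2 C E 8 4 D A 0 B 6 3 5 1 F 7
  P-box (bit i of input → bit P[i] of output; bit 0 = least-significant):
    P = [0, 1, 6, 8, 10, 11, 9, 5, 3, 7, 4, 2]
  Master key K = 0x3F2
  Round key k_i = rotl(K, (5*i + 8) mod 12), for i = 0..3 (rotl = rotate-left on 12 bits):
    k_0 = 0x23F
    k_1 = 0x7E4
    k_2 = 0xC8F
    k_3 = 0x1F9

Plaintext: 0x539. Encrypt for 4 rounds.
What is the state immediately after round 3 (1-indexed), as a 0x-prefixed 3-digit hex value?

s_0 = plaintext = 0x539
s_1 = Round(s_0, k_0) = 0x90C
s_2 = Round(s_1, k_1) = 0x309
s_3 = Round(s_2, k_2) = 0x938
s_4 = Round(s_3, k_3) = 0xB55

0x938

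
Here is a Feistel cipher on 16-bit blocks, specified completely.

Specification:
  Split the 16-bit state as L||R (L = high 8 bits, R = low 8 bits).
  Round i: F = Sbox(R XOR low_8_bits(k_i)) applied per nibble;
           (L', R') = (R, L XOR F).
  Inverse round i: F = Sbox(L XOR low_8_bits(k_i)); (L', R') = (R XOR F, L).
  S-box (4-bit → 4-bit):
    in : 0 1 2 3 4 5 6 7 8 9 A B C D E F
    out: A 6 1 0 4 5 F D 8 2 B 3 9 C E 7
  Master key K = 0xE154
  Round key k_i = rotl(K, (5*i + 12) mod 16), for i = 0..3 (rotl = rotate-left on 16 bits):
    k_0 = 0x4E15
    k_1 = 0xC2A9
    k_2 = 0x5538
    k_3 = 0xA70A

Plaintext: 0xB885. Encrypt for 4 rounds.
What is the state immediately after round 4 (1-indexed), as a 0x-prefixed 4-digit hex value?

0xAC39

s_0 = plaintext = 0xB885
s_1 = Round(s_0, k_0) = 0x8592
s_2 = Round(s_1, k_1) = 0x9286
s_3 = Round(s_2, k_2) = 0x86AC
s_4 = Round(s_3, k_3) = 0xAC39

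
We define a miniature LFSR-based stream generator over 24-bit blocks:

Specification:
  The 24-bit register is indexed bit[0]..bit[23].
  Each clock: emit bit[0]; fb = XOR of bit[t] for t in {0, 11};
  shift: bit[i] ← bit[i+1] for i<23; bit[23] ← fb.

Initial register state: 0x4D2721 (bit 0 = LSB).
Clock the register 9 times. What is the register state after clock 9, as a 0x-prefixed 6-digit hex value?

0x42A693

reg_0 = 0x4D2721
clock 1: out=1, reg = 0xA69390
clock 2: out=0, reg = 0x5349C8
clock 3: out=0, reg = 0xA9A4E4
clock 4: out=0, reg = 0x54D272
clock 5: out=0, reg = 0x2A6939
clock 6: out=1, reg = 0x15349C
clock 7: out=0, reg = 0x0A9A4E
clock 8: out=0, reg = 0x854D27
clock 9: out=1, reg = 0x42A693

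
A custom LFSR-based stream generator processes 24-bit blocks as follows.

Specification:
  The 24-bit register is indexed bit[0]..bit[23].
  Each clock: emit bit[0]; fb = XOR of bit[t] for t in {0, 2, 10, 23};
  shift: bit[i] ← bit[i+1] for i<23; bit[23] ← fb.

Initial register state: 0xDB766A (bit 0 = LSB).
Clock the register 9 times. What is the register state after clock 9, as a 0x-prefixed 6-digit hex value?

0x726DBB

reg_0 = 0xDB766A
clock 1: out=0, reg = 0x6DBB35
clock 2: out=1, reg = 0x36DD9A
clock 3: out=0, reg = 0x9B6ECD
clock 4: out=1, reg = 0x4DB766
clock 5: out=0, reg = 0x26DBB3
clock 6: out=1, reg = 0x936DD9
clock 7: out=1, reg = 0xC9B6EC
clock 8: out=0, reg = 0xE4DB76
clock 9: out=0, reg = 0x726DBB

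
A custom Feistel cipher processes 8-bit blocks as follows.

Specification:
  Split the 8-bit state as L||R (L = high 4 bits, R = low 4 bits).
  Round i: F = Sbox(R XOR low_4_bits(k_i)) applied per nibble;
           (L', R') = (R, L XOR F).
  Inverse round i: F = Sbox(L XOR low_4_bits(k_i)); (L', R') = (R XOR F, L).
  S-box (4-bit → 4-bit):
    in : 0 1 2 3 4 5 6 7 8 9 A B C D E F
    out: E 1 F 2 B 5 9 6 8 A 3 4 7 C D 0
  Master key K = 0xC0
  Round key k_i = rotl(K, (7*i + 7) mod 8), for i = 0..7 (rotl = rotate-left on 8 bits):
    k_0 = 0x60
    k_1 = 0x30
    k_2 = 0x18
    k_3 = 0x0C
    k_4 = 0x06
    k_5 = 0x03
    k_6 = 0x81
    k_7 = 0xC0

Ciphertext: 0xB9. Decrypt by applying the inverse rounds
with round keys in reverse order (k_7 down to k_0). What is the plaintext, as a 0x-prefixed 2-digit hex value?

s_0 = ciphertext = 0xB9
s_1 = InvRound(s_0, k_7) = 0xDB
s_2 = InvRound(s_1, k_6) = 0xCD
s_3 = InvRound(s_2, k_5) = 0xDC
s_4 = InvRound(s_3, k_4) = 0x8D
s_5 = InvRound(s_4, k_3) = 0x68
s_6 = InvRound(s_5, k_2) = 0x56
s_7 = InvRound(s_6, k_1) = 0x35
s_8 = InvRound(s_7, k_0) = 0x73

0x73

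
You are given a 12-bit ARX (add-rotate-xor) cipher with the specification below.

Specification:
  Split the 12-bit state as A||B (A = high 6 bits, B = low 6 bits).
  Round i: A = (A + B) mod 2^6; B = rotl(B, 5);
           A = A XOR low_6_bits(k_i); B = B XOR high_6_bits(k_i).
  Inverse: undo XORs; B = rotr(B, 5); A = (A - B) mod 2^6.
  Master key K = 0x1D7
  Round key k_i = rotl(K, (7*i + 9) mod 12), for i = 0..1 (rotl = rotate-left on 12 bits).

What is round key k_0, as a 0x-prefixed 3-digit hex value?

K = 0x1D7
k_0 = rotl(K, (7*0+9) mod 12) = rotl(K, 9) = 0xE3A

0xE3A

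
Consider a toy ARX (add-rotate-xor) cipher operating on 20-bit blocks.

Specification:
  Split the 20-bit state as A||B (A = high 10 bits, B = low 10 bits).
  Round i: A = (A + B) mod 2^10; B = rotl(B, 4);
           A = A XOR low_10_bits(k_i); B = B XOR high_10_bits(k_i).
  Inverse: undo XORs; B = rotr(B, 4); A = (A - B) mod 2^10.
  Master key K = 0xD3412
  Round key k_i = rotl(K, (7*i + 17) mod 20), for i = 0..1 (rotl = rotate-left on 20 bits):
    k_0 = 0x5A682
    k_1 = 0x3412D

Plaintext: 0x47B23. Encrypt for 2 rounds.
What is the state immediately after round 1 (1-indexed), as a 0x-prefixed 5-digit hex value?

s_0 = plaintext = 0x47B23
s_1 = Round(s_0, k_0) = 0xB0F55
s_2 = Round(s_1, k_1) = 0xCD58D

0xB0F55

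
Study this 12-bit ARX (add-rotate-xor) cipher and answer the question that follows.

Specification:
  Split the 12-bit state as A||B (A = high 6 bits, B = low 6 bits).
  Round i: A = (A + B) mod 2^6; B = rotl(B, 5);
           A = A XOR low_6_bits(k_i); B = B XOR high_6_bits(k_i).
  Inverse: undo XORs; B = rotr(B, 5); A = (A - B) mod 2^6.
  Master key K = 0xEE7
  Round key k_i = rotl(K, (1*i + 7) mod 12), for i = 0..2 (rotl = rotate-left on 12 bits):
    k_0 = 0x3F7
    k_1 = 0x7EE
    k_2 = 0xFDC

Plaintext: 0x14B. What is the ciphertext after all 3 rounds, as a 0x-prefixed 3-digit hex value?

s_0 = plaintext = 0x14B
s_1 = Round(s_0, k_0) = 0x9EA
s_2 = Round(s_1, k_1) = 0xFCA
s_3 = Round(s_2, k_2) = 0x57A

0x57A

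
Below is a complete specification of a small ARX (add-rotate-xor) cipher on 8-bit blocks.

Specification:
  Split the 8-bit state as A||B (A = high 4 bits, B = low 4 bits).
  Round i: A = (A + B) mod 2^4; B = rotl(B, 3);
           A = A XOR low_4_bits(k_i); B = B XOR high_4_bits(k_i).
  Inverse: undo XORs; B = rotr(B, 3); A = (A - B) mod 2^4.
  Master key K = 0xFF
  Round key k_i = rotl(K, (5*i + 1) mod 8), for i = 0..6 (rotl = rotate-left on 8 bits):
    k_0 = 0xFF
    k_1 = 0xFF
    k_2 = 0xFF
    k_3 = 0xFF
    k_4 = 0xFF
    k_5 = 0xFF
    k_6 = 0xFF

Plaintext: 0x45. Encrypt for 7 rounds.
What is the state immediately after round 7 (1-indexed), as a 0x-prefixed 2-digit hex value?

s_0 = plaintext = 0x45
s_1 = Round(s_0, k_0) = 0x65
s_2 = Round(s_1, k_1) = 0x45
s_3 = Round(s_2, k_2) = 0x65
s_4 = Round(s_3, k_3) = 0x45
s_5 = Round(s_4, k_4) = 0x65
s_6 = Round(s_5, k_5) = 0x45
s_7 = Round(s_6, k_6) = 0x65

0x65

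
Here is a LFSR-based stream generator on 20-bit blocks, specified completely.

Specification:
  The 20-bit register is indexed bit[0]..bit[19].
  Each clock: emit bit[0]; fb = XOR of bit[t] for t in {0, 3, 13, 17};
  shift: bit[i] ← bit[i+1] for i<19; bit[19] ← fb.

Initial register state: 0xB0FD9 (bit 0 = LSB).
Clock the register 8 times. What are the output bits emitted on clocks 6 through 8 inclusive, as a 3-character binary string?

reg_0 = 0xB0FD9
clock 1: out=1, reg = 0xD87EC
clock 2: out=0, reg = 0xEC3F6
clock 3: out=0, reg = 0xF61FB
clock 4: out=1, reg = 0x7B0FD
clock 5: out=1, reg = 0x3D87E
clock 6: out=0, reg = 0x1EC3F
clock 7: out=1, reg = 0x8F61F
clock 8: out=1, reg = 0xC7B0F

011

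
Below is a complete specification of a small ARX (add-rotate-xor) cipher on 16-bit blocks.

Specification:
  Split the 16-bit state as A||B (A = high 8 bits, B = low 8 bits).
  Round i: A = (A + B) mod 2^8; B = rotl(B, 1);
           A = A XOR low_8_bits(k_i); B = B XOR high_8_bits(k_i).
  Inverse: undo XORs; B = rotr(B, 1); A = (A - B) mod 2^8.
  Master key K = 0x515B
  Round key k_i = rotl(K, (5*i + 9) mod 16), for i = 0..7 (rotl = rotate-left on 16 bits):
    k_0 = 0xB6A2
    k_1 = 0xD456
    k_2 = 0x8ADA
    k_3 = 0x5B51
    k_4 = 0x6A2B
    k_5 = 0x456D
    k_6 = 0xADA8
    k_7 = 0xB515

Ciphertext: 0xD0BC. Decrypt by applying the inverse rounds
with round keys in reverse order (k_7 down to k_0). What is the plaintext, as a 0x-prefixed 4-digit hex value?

s_0 = ciphertext = 0xD0BC
s_1 = InvRound(s_0, k_7) = 0x4184
s_2 = InvRound(s_1, k_6) = 0x5594
s_3 = InvRound(s_2, k_5) = 0x50E8
s_4 = InvRound(s_3, k_4) = 0x3A41
s_5 = InvRound(s_4, k_3) = 0x5E0D
s_6 = InvRound(s_5, k_2) = 0xC1C3
s_7 = InvRound(s_6, k_1) = 0x0C8B
s_8 = InvRound(s_7, k_0) = 0x109E

0x109E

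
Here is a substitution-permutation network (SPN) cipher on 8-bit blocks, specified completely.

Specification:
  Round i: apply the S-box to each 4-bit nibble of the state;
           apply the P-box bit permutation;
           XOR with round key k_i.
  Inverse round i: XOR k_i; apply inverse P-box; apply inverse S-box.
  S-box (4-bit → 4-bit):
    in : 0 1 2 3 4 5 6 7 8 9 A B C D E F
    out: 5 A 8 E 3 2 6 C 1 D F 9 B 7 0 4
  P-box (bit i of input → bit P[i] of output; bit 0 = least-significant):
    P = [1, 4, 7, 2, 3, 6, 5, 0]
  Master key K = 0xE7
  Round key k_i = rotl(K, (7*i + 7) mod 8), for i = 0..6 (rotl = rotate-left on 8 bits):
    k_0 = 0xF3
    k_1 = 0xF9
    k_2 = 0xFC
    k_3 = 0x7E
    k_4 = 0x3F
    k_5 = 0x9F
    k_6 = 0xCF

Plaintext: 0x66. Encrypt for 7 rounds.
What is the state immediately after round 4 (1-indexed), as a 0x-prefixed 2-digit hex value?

0x05

s_0 = plaintext = 0x66
s_1 = Round(s_0, k_0) = 0x03
s_2 = Round(s_1, k_1) = 0x45
s_3 = Round(s_2, k_2) = 0xA4
s_4 = Round(s_3, k_3) = 0x05
s_5 = Round(s_4, k_4) = 0x07
s_6 = Round(s_5, k_5) = 0x33
s_7 = Round(s_6, k_6) = 0x3A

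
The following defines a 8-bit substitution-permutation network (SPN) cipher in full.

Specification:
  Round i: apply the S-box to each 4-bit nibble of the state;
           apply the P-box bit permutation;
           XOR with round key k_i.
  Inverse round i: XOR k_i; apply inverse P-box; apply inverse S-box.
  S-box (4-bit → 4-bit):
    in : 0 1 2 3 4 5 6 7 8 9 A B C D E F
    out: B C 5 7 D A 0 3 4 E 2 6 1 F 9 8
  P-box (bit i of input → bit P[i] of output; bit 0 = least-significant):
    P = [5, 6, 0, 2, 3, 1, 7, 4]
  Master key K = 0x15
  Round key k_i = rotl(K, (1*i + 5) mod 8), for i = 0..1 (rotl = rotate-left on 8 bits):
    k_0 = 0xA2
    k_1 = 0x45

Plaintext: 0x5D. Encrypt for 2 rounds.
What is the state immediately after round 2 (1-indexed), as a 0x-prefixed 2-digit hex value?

s_0 = plaintext = 0x5D
s_1 = Round(s_0, k_0) = 0xD5
s_2 = Round(s_1, k_1) = 0x9B

0x9B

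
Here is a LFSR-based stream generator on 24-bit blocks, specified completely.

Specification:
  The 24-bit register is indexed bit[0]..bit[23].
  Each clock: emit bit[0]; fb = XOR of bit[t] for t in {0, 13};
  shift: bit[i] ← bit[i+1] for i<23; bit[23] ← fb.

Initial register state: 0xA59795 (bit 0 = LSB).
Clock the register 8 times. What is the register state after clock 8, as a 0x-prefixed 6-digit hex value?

0xB9A597

reg_0 = 0xA59795
clock 1: out=1, reg = 0xD2CBCA
clock 2: out=0, reg = 0x6965E5
clock 3: out=1, reg = 0x34B2F2
clock 4: out=0, reg = 0x9A5979
clock 5: out=1, reg = 0xCD2CBC
clock 6: out=0, reg = 0xE6965E
clock 7: out=0, reg = 0x734B2F
clock 8: out=1, reg = 0xB9A597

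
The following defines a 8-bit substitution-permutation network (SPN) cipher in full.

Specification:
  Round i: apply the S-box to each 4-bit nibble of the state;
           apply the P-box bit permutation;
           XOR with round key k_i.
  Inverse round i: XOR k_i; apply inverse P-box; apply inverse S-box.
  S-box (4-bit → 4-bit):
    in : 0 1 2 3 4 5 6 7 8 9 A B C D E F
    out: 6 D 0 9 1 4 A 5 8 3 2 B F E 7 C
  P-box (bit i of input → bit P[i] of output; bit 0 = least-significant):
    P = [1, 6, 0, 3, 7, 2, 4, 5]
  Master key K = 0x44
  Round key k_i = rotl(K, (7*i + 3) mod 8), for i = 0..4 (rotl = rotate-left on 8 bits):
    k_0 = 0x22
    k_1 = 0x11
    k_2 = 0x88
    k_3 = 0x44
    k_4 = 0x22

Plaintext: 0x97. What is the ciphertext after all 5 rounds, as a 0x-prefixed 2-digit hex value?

s_0 = plaintext = 0x97
s_1 = Round(s_0, k_0) = 0xA5
s_2 = Round(s_1, k_1) = 0x14
s_3 = Round(s_2, k_2) = 0x3A
s_4 = Round(s_3, k_3) = 0xA4
s_5 = Round(s_4, k_4) = 0x24

0x24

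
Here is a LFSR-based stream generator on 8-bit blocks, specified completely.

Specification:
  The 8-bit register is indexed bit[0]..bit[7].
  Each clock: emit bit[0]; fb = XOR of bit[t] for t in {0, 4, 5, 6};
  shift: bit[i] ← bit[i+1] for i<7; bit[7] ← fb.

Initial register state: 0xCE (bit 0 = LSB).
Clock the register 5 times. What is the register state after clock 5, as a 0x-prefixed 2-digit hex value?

reg_0 = 0xCE
clock 1: out=0, reg = 0xE7
clock 2: out=1, reg = 0xF3
clock 3: out=1, reg = 0x79
clock 4: out=1, reg = 0x3C
clock 5: out=0, reg = 0x1E

0x1E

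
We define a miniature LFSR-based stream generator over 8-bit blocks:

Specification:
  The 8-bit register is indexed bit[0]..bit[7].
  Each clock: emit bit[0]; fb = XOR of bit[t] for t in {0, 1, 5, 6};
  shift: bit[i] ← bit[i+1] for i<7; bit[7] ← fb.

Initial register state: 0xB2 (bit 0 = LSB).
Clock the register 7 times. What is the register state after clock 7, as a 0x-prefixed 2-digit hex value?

0xF9

reg_0 = 0xB2
clock 1: out=0, reg = 0x59
clock 2: out=1, reg = 0x2C
clock 3: out=0, reg = 0x96
clock 4: out=0, reg = 0xCB
clock 5: out=1, reg = 0xE5
clock 6: out=1, reg = 0xF2
clock 7: out=0, reg = 0xF9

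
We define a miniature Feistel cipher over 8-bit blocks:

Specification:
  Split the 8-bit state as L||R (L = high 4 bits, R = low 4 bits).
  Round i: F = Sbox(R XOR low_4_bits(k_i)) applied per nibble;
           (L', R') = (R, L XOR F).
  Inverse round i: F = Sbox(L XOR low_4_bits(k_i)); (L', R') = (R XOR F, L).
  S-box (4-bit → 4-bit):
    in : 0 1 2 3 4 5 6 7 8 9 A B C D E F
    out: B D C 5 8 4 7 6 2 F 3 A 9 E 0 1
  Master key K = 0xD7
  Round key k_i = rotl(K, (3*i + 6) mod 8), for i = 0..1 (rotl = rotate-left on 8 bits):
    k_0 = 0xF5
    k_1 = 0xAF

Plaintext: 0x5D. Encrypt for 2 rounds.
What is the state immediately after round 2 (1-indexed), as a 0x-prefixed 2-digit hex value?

0x7F

s_0 = plaintext = 0x5D
s_1 = Round(s_0, k_0) = 0xD7
s_2 = Round(s_1, k_1) = 0x7F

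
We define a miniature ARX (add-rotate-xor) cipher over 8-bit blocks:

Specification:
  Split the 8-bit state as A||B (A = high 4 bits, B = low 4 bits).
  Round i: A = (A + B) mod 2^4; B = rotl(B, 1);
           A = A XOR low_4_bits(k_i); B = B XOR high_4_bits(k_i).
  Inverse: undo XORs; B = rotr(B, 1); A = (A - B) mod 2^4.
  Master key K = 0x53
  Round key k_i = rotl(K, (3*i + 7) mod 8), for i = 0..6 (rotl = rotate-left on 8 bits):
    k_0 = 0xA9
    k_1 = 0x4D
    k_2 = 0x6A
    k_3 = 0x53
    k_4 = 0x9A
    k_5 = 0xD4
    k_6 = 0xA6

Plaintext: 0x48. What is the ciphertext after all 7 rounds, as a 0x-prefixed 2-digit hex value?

s_0 = plaintext = 0x48
s_1 = Round(s_0, k_0) = 0x5B
s_2 = Round(s_1, k_1) = 0xD3
s_3 = Round(s_2, k_2) = 0xA0
s_4 = Round(s_3, k_3) = 0x95
s_5 = Round(s_4, k_4) = 0x43
s_6 = Round(s_5, k_5) = 0x3B
s_7 = Round(s_6, k_6) = 0x8D

0x8D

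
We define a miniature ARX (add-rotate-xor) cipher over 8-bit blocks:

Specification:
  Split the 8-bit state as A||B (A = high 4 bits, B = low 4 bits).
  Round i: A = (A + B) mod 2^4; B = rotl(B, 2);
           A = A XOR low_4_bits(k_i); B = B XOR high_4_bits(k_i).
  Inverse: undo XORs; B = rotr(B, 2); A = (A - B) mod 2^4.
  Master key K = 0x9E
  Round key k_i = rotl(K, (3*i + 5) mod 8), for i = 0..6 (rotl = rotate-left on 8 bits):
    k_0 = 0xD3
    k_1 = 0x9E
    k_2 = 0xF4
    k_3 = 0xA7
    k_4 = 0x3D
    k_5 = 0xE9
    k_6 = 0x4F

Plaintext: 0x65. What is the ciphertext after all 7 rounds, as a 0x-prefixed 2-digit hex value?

s_0 = plaintext = 0x65
s_1 = Round(s_0, k_0) = 0x88
s_2 = Round(s_1, k_1) = 0xEB
s_3 = Round(s_2, k_2) = 0xD1
s_4 = Round(s_3, k_3) = 0x9E
s_5 = Round(s_4, k_4) = 0xA8
s_6 = Round(s_5, k_5) = 0xBC
s_7 = Round(s_6, k_6) = 0x87

0x87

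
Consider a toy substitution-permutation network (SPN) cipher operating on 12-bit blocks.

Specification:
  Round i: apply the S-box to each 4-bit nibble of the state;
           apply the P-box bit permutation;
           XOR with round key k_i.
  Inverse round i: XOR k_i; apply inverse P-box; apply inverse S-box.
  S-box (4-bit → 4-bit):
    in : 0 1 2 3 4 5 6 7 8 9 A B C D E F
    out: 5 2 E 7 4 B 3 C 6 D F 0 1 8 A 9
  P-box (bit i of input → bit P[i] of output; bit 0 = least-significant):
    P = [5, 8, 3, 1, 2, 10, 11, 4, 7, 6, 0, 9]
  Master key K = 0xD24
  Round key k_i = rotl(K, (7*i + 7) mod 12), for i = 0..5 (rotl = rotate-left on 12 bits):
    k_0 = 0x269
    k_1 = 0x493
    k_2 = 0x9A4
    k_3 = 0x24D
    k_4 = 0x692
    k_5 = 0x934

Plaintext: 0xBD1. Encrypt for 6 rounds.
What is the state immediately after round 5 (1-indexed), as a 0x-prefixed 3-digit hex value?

0x520

s_0 = plaintext = 0xBD1
s_1 = Round(s_0, k_0) = 0x379
s_2 = Round(s_1, k_1) = 0xC68
s_3 = Round(s_2, k_2) = 0xC28
s_4 = Round(s_3, k_3) = 0xFD5
s_5 = Round(s_4, k_4) = 0x520
s_6 = Round(s_5, k_5) = 0x7CC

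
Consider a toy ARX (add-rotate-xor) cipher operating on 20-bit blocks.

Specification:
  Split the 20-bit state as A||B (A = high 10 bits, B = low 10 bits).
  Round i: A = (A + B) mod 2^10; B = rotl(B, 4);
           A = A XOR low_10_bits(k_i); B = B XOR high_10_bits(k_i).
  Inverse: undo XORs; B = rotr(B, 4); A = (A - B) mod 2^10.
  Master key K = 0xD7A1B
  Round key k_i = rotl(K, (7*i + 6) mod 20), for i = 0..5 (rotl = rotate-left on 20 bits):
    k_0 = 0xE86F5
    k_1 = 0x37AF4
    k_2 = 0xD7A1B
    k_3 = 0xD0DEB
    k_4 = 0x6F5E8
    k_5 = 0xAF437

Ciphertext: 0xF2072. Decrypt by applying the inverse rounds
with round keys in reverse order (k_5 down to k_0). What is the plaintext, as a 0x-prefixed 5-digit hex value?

0x8A7B9

s_0 = ciphertext = 0xF2072
s_1 = InvRound(s_0, k_5) = 0x04FEC
s_2 = InvRound(s_1, k_4) = 0x65865
s_3 = InvRound(s_2, k_3) = 0xB2DB2
s_4 = InvRound(s_3, k_2) = 0x68B2E
s_5 = InvRound(s_4, k_1) = 0xC5C3F
s_6 = InvRound(s_5, k_0) = 0x8A7B9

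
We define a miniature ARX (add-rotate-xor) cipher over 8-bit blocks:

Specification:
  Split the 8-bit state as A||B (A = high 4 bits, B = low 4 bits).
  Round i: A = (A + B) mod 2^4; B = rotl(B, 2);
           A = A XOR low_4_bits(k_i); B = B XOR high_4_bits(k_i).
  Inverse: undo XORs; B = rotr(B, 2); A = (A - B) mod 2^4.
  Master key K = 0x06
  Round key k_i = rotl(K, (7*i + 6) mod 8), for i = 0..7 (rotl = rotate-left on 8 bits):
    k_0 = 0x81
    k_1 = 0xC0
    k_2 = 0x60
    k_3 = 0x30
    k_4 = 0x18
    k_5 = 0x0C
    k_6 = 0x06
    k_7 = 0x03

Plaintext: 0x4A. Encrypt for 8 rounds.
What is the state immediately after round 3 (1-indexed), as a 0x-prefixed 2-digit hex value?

s_0 = plaintext = 0x4A
s_1 = Round(s_0, k_0) = 0xF2
s_2 = Round(s_1, k_1) = 0x14
s_3 = Round(s_2, k_2) = 0x57
s_4 = Round(s_3, k_3) = 0xCE
s_5 = Round(s_4, k_4) = 0x2A
s_6 = Round(s_5, k_5) = 0x0A
s_7 = Round(s_6, k_6) = 0xCA
s_8 = Round(s_7, k_7) = 0x5A

0x57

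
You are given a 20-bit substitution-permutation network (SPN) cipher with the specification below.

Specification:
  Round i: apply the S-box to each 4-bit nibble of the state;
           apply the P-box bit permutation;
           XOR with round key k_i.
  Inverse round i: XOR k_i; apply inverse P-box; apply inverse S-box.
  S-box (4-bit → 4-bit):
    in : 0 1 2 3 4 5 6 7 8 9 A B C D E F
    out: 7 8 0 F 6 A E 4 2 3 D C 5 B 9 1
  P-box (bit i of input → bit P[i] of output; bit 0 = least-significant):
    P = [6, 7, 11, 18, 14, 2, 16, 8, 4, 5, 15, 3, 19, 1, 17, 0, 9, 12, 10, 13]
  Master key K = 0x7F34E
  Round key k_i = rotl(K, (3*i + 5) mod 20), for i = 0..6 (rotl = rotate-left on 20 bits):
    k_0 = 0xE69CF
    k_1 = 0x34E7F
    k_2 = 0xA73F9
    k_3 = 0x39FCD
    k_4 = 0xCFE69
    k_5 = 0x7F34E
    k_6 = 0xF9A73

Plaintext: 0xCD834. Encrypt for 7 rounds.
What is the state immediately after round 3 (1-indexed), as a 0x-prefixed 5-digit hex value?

0x4BA35

s_0 = plaintext = 0xCD834
s_1 = Round(s_0, k_0) = 0x72668
s_2 = Round(s_1, k_1) = 0x2CBD3
s_3 = Round(s_2, k_2) = 0x4BA35
s_4 = Round(s_3, k_3) = 0x44A50
s_5 = Round(s_4, k_4) = 0xE63B7
s_6 = Round(s_5, k_5) = 0x45875
s_7 = Round(s_6, k_6) = 0xA8ED0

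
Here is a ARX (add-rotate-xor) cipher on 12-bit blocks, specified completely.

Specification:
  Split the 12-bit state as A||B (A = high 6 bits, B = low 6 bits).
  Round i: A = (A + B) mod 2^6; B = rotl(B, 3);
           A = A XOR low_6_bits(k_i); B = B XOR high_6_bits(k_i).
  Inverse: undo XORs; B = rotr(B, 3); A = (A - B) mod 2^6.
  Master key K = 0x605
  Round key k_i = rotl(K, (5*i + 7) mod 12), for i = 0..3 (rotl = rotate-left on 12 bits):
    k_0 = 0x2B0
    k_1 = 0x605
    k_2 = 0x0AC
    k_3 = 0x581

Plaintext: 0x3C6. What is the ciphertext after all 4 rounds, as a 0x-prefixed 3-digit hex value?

0x049

s_0 = plaintext = 0x3C6
s_1 = Round(s_0, k_0) = 0x97A
s_2 = Round(s_1, k_1) = 0x68F
s_3 = Round(s_2, k_2) = 0x17B
s_4 = Round(s_3, k_3) = 0x049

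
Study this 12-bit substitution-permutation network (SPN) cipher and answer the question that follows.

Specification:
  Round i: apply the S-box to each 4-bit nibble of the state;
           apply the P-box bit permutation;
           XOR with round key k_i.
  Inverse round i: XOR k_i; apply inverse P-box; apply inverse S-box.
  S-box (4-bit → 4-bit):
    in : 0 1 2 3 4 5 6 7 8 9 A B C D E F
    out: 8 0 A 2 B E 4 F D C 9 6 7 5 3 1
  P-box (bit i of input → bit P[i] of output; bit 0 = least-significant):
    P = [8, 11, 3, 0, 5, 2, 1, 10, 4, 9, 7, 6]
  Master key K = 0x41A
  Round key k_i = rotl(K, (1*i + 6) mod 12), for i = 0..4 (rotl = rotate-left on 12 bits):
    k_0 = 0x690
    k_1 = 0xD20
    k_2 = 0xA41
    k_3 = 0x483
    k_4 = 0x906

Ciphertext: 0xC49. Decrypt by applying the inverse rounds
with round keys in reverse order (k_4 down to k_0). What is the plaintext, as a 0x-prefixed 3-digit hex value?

s_0 = ciphertext = 0xC49
s_1 = InvRound(s_0, k_4) = 0x058
s_2 = InvRound(s_1, k_3) = 0x899
s_3 = InvRound(s_2, k_2) = 0x716
s_4 = InvRound(s_3, k_1) = 0xEC3
s_5 = InvRound(s_4, k_0) = 0xA62

0xA62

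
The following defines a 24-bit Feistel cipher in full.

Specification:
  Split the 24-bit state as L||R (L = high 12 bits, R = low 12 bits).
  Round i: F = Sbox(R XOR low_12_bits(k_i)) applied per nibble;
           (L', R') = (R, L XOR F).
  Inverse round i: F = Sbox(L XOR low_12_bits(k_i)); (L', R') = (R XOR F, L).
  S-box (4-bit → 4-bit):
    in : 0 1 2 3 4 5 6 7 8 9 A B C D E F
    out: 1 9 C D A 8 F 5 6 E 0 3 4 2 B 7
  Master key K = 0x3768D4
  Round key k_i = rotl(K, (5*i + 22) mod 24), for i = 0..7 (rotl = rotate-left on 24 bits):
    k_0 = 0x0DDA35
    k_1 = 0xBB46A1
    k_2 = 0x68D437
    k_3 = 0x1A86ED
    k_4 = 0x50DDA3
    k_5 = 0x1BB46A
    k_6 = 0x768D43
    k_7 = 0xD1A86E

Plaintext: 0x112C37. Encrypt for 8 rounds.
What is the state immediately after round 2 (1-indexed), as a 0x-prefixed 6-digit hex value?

s_0 = plaintext = 0x112C37
s_1 = Round(s_0, k_0) = 0xC37E0E
s_2 = Round(s_1, k_1) = 0xE0EA30
s_3 = Round(s_2, k_2) = 0xA3051B
s_4 = Round(s_3, k_3) = 0x51B74F
s_5 = Round(s_4, k_4) = 0x74F5AF
s_6 = Round(s_5, k_5) = 0x5AFE07
s_7 = Round(s_6, k_6) = 0xE07805
s_8 = Round(s_7, k_7) = 0x805FF4

0xE0EA30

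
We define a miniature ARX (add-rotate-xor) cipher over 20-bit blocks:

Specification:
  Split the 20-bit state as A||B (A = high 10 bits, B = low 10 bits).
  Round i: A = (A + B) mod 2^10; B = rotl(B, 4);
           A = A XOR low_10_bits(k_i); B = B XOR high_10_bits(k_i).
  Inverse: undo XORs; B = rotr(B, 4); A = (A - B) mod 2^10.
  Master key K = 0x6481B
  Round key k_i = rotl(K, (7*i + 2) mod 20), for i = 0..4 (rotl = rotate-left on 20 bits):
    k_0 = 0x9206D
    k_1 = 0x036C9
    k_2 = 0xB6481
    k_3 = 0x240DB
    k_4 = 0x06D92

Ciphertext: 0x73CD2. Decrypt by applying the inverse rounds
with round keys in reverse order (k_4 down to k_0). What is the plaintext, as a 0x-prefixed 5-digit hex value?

s_0 = ciphertext = 0x73CD2
s_1 = InvRound(s_0, k_4) = 0x8464C
s_2 = InvRound(s_1, k_3) = 0xE772D
s_3 = InvRound(s_2, k_2) = 0x7F51F
s_4 = InvRound(s_3, k_1) = 0xA8C91
s_5 = InvRound(s_4, k_0) = 0x1866D

0x1866D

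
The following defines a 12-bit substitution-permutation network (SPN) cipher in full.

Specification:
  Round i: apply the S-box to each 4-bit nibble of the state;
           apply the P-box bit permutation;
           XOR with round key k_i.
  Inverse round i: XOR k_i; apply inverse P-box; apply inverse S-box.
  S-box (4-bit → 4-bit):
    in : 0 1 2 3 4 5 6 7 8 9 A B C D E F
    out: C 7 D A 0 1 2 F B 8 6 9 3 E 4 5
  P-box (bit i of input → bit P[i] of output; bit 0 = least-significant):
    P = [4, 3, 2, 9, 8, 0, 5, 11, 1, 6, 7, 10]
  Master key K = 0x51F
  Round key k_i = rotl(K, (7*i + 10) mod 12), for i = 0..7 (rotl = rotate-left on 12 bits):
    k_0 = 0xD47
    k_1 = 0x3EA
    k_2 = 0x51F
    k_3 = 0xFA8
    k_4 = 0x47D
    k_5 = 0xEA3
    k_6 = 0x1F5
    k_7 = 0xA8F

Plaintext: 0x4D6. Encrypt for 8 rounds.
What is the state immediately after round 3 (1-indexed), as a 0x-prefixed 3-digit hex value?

0x373

s_0 = plaintext = 0x4D6
s_1 = Round(s_0, k_0) = 0x56E
s_2 = Round(s_1, k_1) = 0x3ED
s_3 = Round(s_2, k_2) = 0x373
s_4 = Round(s_3, k_3) = 0x0C1
s_5 = Round(s_4, k_4) = 0x1E0
s_6 = Round(s_5, k_5) = 0xC45
s_7 = Round(s_6, k_6) = 0x1A7
s_8 = Round(s_7, k_7) = 0x870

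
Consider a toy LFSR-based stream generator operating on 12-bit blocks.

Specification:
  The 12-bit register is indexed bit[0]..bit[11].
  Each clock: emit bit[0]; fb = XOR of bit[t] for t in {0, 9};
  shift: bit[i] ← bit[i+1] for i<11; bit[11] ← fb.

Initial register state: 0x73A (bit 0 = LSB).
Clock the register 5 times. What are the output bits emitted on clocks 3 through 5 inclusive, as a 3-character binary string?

011

reg_0 = 0x73A
clock 1: out=0, reg = 0xB9D
clock 2: out=1, reg = 0x5CE
clock 3: out=0, reg = 0x2E7
clock 4: out=1, reg = 0x173
clock 5: out=1, reg = 0x8B9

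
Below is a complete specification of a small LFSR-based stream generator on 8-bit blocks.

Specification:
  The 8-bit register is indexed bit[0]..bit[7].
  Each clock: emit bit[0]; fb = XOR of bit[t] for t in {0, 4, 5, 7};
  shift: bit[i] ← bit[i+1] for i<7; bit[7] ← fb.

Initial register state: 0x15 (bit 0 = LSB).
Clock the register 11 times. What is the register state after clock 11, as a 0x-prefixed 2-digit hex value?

0xED

reg_0 = 0x15
clock 1: out=1, reg = 0x0A
clock 2: out=0, reg = 0x05
clock 3: out=1, reg = 0x82
clock 4: out=0, reg = 0xC1
clock 5: out=1, reg = 0x60
clock 6: out=0, reg = 0xB0
clock 7: out=0, reg = 0xD8
clock 8: out=0, reg = 0x6C
clock 9: out=0, reg = 0xB6
clock 10: out=0, reg = 0xDB
clock 11: out=1, reg = 0xED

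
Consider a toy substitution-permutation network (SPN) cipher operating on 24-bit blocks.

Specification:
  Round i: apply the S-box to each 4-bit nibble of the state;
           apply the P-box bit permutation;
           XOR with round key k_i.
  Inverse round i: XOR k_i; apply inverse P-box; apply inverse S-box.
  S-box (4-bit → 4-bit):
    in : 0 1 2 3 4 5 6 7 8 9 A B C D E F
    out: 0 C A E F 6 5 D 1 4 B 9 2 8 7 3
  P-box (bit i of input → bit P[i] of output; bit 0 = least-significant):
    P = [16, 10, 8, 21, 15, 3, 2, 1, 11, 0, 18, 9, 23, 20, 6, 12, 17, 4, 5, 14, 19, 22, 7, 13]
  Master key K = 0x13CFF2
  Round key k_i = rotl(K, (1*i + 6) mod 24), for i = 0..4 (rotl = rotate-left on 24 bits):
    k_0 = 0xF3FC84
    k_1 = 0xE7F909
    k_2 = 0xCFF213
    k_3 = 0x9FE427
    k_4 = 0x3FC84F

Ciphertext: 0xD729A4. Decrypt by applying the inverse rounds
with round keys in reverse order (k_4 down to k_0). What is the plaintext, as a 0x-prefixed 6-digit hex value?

0xCC7D46

s_0 = ciphertext = 0xD729A4
s_1 = InvRound(s_0, k_4) = 0x416CA1
s_2 = InvRound(s_1, k_3) = 0xE8F670
s_3 = InvRound(s_2, k_2) = 0x0695DA
s_4 = InvRound(s_3, k_1) = 0x326FDA
s_5 = InvRound(s_4, k_0) = 0xCC7D46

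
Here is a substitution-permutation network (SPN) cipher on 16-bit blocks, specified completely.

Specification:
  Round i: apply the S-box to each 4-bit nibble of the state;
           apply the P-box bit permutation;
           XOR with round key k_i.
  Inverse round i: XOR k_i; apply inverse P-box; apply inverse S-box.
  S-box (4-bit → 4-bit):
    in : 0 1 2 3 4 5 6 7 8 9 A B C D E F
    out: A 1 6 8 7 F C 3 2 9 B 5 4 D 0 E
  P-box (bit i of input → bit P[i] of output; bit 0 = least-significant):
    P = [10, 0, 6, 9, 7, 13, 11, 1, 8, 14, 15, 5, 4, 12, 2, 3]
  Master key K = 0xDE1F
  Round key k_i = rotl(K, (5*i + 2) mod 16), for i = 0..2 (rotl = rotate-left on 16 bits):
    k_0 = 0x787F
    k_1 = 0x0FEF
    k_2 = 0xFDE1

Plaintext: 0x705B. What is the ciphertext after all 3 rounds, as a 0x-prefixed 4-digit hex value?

s_0 = plaintext = 0x705B
s_1 = Round(s_0, k_0) = 0x048D
s_2 = Round(s_1, k_1) = 0xF8A7
s_3 = Round(s_2, k_2) = 0x896E

0x896E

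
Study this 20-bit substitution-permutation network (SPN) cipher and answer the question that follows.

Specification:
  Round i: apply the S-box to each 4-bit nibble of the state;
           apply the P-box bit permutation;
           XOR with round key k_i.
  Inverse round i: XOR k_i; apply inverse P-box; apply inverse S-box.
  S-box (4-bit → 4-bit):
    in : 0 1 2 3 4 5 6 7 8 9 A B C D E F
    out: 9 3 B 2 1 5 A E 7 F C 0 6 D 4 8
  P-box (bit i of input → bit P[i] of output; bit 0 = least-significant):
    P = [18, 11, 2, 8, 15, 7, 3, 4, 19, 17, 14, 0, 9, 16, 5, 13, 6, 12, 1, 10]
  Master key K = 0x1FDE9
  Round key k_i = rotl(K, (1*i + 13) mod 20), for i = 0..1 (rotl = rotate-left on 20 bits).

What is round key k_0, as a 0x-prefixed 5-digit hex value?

K = 0x1FDE9
k_0 = rotl(K, (1*0+13) mod 20) = rotl(K, 13) = 0xD23FB

0xD23FB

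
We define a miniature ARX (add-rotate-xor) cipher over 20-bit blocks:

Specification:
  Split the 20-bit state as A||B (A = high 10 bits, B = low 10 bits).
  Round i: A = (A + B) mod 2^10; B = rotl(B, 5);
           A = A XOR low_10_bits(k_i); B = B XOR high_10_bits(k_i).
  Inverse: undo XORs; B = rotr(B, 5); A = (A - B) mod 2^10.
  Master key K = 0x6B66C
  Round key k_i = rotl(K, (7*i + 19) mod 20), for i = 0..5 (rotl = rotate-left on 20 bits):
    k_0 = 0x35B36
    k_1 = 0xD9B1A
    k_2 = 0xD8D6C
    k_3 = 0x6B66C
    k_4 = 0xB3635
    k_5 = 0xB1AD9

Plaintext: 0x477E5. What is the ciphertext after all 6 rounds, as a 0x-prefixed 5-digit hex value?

0x3BCE3

s_0 = plaintext = 0x477E5
s_1 = Round(s_0, k_0) = 0x8D069
s_2 = Round(s_1, k_1) = 0x61E45
s_3 = Round(s_2, k_2) = 0xA83D1
s_4 = Round(s_3, k_3) = 0x07793
s_5 = Round(s_4, k_4) = 0x614B1
s_6 = Round(s_5, k_5) = 0x3BCE3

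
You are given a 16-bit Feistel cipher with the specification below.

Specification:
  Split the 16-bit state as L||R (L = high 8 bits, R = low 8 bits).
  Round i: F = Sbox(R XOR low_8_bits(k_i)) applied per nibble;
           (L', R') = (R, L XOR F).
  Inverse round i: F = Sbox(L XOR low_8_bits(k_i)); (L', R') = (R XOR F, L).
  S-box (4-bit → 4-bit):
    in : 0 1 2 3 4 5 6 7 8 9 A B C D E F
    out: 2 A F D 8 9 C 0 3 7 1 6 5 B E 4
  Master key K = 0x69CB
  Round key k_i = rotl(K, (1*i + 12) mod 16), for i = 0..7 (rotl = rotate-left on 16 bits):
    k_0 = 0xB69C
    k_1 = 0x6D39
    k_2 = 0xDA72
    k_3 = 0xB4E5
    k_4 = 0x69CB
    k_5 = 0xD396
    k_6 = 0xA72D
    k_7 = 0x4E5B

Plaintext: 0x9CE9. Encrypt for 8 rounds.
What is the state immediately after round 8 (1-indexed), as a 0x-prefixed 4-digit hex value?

0x92B4

s_0 = plaintext = 0x9CE9
s_1 = Round(s_0, k_0) = 0xE995
s_2 = Round(s_1, k_1) = 0x95FC
s_3 = Round(s_2, k_2) = 0xFCAB
s_4 = Round(s_3, k_3) = 0xAB72
s_5 = Round(s_4, k_4) = 0x72CC
s_6 = Round(s_5, k_5) = 0xCCE3
s_7 = Round(s_6, k_6) = 0xE392
s_8 = Round(s_7, k_7) = 0x92B4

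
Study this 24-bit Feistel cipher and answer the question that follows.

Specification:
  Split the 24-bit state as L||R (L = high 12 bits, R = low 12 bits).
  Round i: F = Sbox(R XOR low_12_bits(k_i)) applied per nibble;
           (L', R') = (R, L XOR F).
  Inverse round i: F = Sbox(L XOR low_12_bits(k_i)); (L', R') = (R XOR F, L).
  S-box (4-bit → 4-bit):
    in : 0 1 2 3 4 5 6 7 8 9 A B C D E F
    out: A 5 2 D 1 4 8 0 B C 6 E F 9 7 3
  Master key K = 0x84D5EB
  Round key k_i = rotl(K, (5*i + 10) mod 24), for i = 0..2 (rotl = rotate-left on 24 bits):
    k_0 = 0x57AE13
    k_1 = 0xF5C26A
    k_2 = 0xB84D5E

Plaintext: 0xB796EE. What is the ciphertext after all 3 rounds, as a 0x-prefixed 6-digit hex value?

s_0 = plaintext = 0xB796EE
s_1 = Round(s_0, k_0) = 0x6EE040
s_2 = Round(s_1, k_1) = 0x0404C8
s_3 = Round(s_2, k_2) = 0x4C8C88

0x4C8C88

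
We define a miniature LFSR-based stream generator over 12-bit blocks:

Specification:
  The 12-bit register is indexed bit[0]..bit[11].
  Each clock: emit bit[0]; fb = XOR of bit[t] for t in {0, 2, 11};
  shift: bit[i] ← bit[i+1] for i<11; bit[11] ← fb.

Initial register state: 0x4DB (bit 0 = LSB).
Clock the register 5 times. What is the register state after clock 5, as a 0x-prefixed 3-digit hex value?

0xDA6

reg_0 = 0x4DB
clock 1: out=1, reg = 0xA6D
clock 2: out=1, reg = 0xD36
clock 3: out=0, reg = 0x69B
clock 4: out=1, reg = 0xB4D
clock 5: out=1, reg = 0xDA6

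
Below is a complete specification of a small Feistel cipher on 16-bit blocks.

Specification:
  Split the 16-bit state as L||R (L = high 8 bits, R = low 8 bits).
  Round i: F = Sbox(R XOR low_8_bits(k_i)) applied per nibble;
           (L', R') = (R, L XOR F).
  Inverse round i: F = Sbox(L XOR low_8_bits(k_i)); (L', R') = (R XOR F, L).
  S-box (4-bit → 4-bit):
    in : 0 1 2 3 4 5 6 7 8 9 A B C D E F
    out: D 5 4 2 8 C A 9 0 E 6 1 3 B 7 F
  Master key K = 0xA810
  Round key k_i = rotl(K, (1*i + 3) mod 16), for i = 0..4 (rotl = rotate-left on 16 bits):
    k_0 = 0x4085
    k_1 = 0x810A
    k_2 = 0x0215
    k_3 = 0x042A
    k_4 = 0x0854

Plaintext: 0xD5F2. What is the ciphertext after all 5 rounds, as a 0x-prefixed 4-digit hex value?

s_0 = plaintext = 0xD5F2
s_1 = Round(s_0, k_0) = 0xF24C
s_2 = Round(s_1, k_1) = 0x4C78
s_3 = Round(s_2, k_2) = 0x78E7
s_4 = Round(s_3, k_3) = 0xE743
s_5 = Round(s_4, k_4) = 0x43BE

0x43BE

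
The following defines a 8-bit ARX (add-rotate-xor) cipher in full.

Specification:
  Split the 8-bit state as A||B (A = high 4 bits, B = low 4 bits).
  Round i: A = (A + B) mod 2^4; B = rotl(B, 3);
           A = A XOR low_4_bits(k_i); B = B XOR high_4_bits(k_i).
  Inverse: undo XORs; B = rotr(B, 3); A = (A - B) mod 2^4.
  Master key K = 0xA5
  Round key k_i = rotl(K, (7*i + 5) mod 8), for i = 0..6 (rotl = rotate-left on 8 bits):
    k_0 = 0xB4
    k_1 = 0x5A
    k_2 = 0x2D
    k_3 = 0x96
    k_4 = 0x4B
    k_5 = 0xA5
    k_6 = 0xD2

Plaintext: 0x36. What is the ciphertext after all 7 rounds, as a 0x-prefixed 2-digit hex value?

s_0 = plaintext = 0x36
s_1 = Round(s_0, k_0) = 0xD8
s_2 = Round(s_1, k_1) = 0xF1
s_3 = Round(s_2, k_2) = 0xDA
s_4 = Round(s_3, k_3) = 0x1C
s_5 = Round(s_4, k_4) = 0x62
s_6 = Round(s_5, k_5) = 0xDB
s_7 = Round(s_6, k_6) = 0xA0

0xA0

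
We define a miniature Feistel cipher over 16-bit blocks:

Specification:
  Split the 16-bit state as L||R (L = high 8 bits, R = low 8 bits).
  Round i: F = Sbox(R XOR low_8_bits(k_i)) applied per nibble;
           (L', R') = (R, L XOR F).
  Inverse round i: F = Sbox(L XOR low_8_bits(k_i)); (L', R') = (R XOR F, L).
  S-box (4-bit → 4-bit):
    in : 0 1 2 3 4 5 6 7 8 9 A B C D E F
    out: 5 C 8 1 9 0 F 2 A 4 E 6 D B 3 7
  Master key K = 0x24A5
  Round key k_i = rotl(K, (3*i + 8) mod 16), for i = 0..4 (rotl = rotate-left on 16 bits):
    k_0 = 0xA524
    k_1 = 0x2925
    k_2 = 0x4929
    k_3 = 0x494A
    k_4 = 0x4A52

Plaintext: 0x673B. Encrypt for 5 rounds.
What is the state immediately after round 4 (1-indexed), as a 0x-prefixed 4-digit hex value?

0xC833

s_0 = plaintext = 0x673B
s_1 = Round(s_0, k_0) = 0x3BA0
s_2 = Round(s_1, k_1) = 0xA09B
s_3 = Round(s_2, k_2) = 0x9BC8
s_4 = Round(s_3, k_3) = 0xC833
s_5 = Round(s_4, k_4) = 0x3334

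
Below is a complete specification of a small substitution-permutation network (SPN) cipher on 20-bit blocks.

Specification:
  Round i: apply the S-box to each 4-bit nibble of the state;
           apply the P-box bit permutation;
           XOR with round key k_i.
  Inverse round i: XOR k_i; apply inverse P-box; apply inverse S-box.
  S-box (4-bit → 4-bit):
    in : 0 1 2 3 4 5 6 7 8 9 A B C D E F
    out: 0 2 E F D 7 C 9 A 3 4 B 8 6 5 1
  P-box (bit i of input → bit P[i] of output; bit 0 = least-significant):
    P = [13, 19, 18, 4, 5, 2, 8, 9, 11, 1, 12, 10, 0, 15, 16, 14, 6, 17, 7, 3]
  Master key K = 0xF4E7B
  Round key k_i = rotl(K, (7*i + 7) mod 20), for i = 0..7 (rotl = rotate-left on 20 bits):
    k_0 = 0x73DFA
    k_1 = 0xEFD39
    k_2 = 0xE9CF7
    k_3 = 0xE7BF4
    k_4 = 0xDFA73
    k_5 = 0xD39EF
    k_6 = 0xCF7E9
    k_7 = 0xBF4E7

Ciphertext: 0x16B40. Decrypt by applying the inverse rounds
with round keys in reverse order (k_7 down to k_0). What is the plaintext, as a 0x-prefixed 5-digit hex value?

s_0 = ciphertext = 0x16B40
s_1 = InvRound(s_0, k_7) = 0xD9331
s_2 = InvRound(s_1, k_6) = 0x46C07
s_3 = InvRound(s_2, k_5) = 0x466E1
s_4 = InvRound(s_3, k_4) = 0xAD308
s_5 = InvRound(s_4, k_3) = 0x41F94
s_6 = InvRound(s_5, k_2) = 0x99141
s_7 = InvRound(s_6, k_1) = 0xB67F4
s_8 = InvRound(s_7, k_0) = 0xCC58D

0xCC58D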